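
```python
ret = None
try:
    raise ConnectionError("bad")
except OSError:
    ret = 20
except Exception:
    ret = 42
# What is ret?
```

Step-by-step execution trace:
1. `raise ConnectionError(...)` raises ConnectionError.
2. `except OSError` matches (ConnectionError is a subclass of OSError) → ret = 20.
3. `except Exception` is not reached.
Result: 20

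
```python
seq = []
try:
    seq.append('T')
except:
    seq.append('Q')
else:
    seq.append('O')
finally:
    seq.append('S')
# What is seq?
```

Step-by-step execution trace:
1. try: `seq.append('T')` → seq = ['T']. No exception raised.
2. `except` is skipped.
3. `else` runs: `seq.append('O')` → seq = ['T', 'O'].
4. `finally` always runs: `seq.append('S')` → seq = ['T', 'O', 'S'].
Result: ['T', 'O', 'S']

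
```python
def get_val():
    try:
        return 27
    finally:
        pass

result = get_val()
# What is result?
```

Step-by-step execution trace:
1. `get_val()` enters try: `return 27` sets pending return value 27.
2. Before returning, `finally: pass` runs (no effect).
3. get_val() returns 27 → result = 27.
Result: 27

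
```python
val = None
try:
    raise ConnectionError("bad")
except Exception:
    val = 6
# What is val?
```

Step-by-step execution trace:
1. `raise ConnectionError(...)` raises ConnectionError.
2. `except Exception` matches (ConnectionError is a subclass of Exception) → val = 6.
Result: 6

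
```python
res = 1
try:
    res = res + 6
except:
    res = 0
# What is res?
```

Step-by-step execution trace:
1. res starts at 1.
2. try: `res = res + 6` → res = 7. No exception raised.
3. `except` is skipped.
Result: 7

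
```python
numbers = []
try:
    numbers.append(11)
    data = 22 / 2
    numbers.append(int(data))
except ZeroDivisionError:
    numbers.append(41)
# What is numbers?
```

Step-by-step execution trace:
1. try: `numbers.append(11)` → numbers = [11].
2. `data = 22 / 2` → data = 11.0. No exception raised.
3. `numbers.append(int(data))` → numbers = [11, 11].
4. `except ZeroDivisionError` is skipped (no exception was raised).
Result: [11, 11]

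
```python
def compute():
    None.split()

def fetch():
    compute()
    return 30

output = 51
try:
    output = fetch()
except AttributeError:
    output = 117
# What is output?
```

Step-by-step execution trace:
1. output starts at 51.
2. try: `fetch()` calls `compute()`.
3. `compute()` evaluates `None.split()`, which raises AttributeError; it propagates through fetch (uncaught).
4. `return 30` in fetch is not reached; the assignment to output does not complete.
5. `except AttributeError` matches → output = 117.
Result: 117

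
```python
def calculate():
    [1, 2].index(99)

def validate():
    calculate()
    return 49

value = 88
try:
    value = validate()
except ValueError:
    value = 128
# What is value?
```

Step-by-step execution trace:
1. value starts at 88.
2. try: `validate()` calls `calculate()`.
3. `calculate()` evaluates `[1, 2].index(99)`, which raises ValueError; it propagates through validate (uncaught).
4. `return 49` in validate is not reached; the assignment to value does not complete.
5. `except ValueError` matches → value = 128.
Result: 128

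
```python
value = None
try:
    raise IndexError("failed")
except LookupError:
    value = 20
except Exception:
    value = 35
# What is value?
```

Step-by-step execution trace:
1. `raise IndexError(...)` raises IndexError.
2. `except LookupError` matches (IndexError is a subclass of LookupError) → value = 20.
3. `except Exception` is not reached.
Result: 20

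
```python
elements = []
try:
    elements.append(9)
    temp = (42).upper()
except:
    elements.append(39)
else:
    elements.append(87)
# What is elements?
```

Step-by-step execution trace:
1. try: `elements.append(9)` → elements = [9].
2. `temp = (42).upper()` raises AttributeError.
3. bare `except` matches → `elements.append(39)` → elements = [9, 39].
4. `else` is skipped (an exception was raised).
Result: [9, 39]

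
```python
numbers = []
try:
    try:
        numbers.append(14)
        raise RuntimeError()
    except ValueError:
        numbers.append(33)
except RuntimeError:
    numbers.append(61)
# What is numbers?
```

Step-by-step execution trace:
1. Inner try: `numbers.append(14)` → numbers = [14].
2. `raise RuntimeError()` raises RuntimeError.
3. Inner `except ValueError` does not match RuntimeError; exception propagates to outer try.
4. Outer `except RuntimeError` matches → `numbers.append(61)` → numbers = [14, 61].
Result: [14, 61]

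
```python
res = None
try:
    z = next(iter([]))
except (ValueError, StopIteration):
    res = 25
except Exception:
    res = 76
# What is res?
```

Step-by-step execution trace:
1. `z = next(iter([]))` raises StopIteration.
2. `except (ValueError, StopIteration)` matches (StopIteration is in the tuple) → res = 25.
3. `except Exception` is not reached.
Result: 25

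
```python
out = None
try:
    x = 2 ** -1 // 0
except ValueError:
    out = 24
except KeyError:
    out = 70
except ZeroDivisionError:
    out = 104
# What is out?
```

Step-by-step execution trace:
1. `x = 2 ** -1 // 0` raises ZeroDivisionError.
2. `except ValueError` does not match ZeroDivisionError; skipped.
3. `except KeyError` does not match ZeroDivisionError; skipped.
4. `except ZeroDivisionError` matches → out = 104.
Result: 104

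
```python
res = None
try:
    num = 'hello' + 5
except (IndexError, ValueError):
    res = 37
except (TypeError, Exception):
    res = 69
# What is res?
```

Step-by-step execution trace:
1. `num = 'hello' + 5` raises TypeError.
2. `except (IndexError, ValueError)` does not match TypeError; skipped.
3. `except (TypeError, Exception)` matches (TypeError is in the tuple) → res = 69.
Result: 69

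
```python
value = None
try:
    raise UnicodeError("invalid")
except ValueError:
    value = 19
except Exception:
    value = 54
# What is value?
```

Step-by-step execution trace:
1. `raise UnicodeError(...)` raises UnicodeError.
2. `except ValueError` matches (UnicodeError is a subclass of ValueError) → value = 19.
3. `except Exception` is not reached.
Result: 19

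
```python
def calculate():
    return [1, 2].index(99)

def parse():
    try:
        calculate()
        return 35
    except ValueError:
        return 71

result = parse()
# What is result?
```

Step-by-step execution trace:
1. `parse()` calls `calculate()`.
2. `calculate()` evaluates `[1, 2].index(99)`, which raises ValueError; it propagates to the caller.
3. `return 35` is not reached.
4. `except ValueError` in parse matches → returns 71.
5. result = 71.
Result: 71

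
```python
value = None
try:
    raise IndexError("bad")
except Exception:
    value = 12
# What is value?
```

Step-by-step execution trace:
1. `raise IndexError(...)` raises IndexError.
2. `except Exception` matches (IndexError is a subclass of Exception) → value = 12.
Result: 12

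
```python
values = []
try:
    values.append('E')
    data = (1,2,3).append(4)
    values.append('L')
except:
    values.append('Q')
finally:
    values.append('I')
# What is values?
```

Step-by-step execution trace:
1. try: `values.append('E')` → values = ['E'].
2. `data = (1,2,3).append(4)` raises AttributeError; `values.append('L')` is not reached.
3. bare `except` matches → `values.append('Q')` → values = ['E', 'Q'].
4. finally always runs: `values.append('I')` → values = ['E', 'Q', 'I'].
Result: ['E', 'Q', 'I']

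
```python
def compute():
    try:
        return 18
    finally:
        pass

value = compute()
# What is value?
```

Step-by-step execution trace:
1. `compute()` enters try: `return 18` sets pending return value 18.
2. Before returning, `finally: pass` runs (no effect).
3. compute() returns 18 → value = 18.
Result: 18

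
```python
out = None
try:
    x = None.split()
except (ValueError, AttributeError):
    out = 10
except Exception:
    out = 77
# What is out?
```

Step-by-step execution trace:
1. `x = None.split()` raises AttributeError.
2. `except (ValueError, AttributeError)` matches (AttributeError is in the tuple) → out = 10.
3. `except Exception` is not reached.
Result: 10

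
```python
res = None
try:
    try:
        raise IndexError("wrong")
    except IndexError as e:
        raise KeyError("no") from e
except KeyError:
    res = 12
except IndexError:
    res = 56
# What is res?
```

Step-by-step execution trace:
1. Inner try raises IndexError; inner `except IndexError as e` catches it.
2. `raise KeyError(...) from e` raises KeyError (IndexError is attached as __cause__, but only KeyError is active).
3. Outer `except KeyError` matches → res = 12.
4. `except IndexError` is not reached.
Result: 12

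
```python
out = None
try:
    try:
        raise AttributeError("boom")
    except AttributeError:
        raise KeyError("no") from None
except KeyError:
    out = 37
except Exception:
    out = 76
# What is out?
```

Step-by-step execution trace:
1. Inner try raises AttributeError; inner `except AttributeError` catches it.
2. `raise KeyError(...) from None` raises KeyError (from None suppresses __context__, but the active exception is still KeyError).
3. Outer `except KeyError` matches → out = 37.
4. `except Exception` is not reached.
Result: 37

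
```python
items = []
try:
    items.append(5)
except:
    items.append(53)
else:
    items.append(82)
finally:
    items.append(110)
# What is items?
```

Step-by-step execution trace:
1. try: `items.append(5)` → items = [5]. No exception raised.
2. `except` is skipped.
3. `else` runs: `items.append(82)` → items = [5, 82].
4. `finally` always runs: `items.append(110)` → items = [5, 82, 110].
Result: [5, 82, 110]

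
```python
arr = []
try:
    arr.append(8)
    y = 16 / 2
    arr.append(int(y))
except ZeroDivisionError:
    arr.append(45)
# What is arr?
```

Step-by-step execution trace:
1. try: `arr.append(8)` → arr = [8].
2. `y = 16 / 2` → y = 8.0. No exception raised.
3. `arr.append(int(y))` → arr = [8, 8].
4. `except ZeroDivisionError` is skipped (no exception was raised).
Result: [8, 8]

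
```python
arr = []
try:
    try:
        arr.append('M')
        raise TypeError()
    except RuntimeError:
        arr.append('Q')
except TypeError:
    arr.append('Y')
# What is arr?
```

Step-by-step execution trace:
1. Inner try: `arr.append('M')` → arr = ['M'].
2. `raise TypeError()` raises TypeError.
3. Inner `except RuntimeError` does not match TypeError; exception propagates to outer try.
4. Outer `except TypeError` matches → `arr.append('Y')` → arr = ['M', 'Y'].
Result: ['M', 'Y']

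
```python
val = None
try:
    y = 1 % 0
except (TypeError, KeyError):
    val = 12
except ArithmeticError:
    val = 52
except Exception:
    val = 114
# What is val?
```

Step-by-step execution trace:
1. `y = 1 % 0` raises ZeroDivisionError.
2. `except (TypeError, KeyError)` does not match ZeroDivisionError; skipped.
3. `except ArithmeticError` matches (ZeroDivisionError is a subclass of ArithmeticError) → val = 52.
4. `except Exception` is not reached.
Result: 52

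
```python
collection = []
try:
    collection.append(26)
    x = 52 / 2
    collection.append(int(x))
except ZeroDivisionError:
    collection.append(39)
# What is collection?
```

Step-by-step execution trace:
1. try: `collection.append(26)` → collection = [26].
2. `x = 52 / 2` → x = 26.0. No exception raised.
3. `collection.append(int(x))` → collection = [26, 26].
4. `except ZeroDivisionError` is skipped (no exception was raised).
Result: [26, 26]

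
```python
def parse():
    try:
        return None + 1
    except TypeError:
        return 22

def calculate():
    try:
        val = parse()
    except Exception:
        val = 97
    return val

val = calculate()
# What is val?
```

Step-by-step execution trace:
1. `calculate()` calls `parse()`.
2. In parse: `None + 1` raises TypeError; `except TypeError` catches it → returns 22.
3. In calculate: `val = parse()` → val = 22. No exception reaches calculate.
4. `except Exception` is skipped; calculate returns 22.
5. val = 22.
Result: 22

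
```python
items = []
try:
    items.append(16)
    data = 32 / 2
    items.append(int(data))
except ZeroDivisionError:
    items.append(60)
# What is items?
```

Step-by-step execution trace:
1. try: `items.append(16)` → items = [16].
2. `data = 32 / 2` → data = 16.0. No exception raised.
3. `items.append(int(data))` → items = [16, 16].
4. `except ZeroDivisionError` is skipped (no exception was raised).
Result: [16, 16]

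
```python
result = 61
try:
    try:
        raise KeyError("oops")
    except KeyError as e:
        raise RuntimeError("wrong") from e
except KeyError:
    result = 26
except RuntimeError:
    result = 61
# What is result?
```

Step-by-step execution trace:
1. Inner try raises KeyError; inner `except KeyError as e` catches it.
2. `raise RuntimeError(...) from e` raises RuntimeError (KeyError is attached as __cause__, but only RuntimeError is active).
3. Outer `except KeyError` does not match RuntimeError; skipped.
4. Outer `except RuntimeError` matches → result = 61.
Result: 61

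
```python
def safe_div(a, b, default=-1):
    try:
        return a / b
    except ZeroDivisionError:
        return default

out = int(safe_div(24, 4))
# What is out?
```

Step-by-step execution trace:
1. `safe_div(24, 4)` enters try: `return 24 / 4` → returns 6.0. No exception raised.
2. `except ZeroDivisionError` is skipped.
3. `int(6.0)` → 6 → out = 6.
Result: 6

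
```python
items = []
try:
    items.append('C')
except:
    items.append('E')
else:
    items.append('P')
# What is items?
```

Step-by-step execution trace:
1. try: `items.append('C')` → items = ['C']. No exception raised.
2. `except` is skipped.
3. `else` runs (try completed without exception): `items.append('P')` → items = ['C', 'P'].
Result: ['C', 'P']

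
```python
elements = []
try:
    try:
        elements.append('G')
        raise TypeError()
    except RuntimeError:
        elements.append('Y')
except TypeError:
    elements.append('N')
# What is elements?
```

Step-by-step execution trace:
1. Inner try: `elements.append('G')` → elements = ['G'].
2. `raise TypeError()` raises TypeError.
3. Inner `except RuntimeError` does not match TypeError; exception propagates to outer try.
4. Outer `except TypeError` matches → `elements.append('N')` → elements = ['G', 'N'].
Result: ['G', 'N']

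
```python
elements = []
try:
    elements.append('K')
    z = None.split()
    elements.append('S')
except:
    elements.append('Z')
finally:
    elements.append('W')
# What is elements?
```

Step-by-step execution trace:
1. try: `elements.append('K')` → elements = ['K'].
2. `z = None.split()` raises AttributeError; `elements.append('S')` is not reached.
3. bare `except` matches → `elements.append('Z')` → elements = ['K', 'Z'].
4. finally always runs: `elements.append('W')` → elements = ['K', 'Z', 'W'].
Result: ['K', 'Z', 'W']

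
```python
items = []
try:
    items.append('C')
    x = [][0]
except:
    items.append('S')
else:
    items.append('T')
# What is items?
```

Step-by-step execution trace:
1. try: `items.append('C')` → items = ['C'].
2. `x = [][0]` raises IndexError.
3. bare `except` matches → `items.append('S')` → items = ['C', 'S'].
4. `else` is skipped (an exception was raised).
Result: ['C', 'S']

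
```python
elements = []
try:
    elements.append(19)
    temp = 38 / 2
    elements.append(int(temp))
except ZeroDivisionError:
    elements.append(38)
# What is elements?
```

Step-by-step execution trace:
1. try: `elements.append(19)` → elements = [19].
2. `temp = 38 / 2` → temp = 19.0. No exception raised.
3. `elements.append(int(temp))` → elements = [19, 19].
4. `except ZeroDivisionError` is skipped (no exception was raised).
Result: [19, 19]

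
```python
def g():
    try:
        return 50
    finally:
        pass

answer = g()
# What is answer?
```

Step-by-step execution trace:
1. `g()` enters try: `return 50` sets pending return value 50.
2. Before returning, `finally: pass` runs (no effect).
3. g() returns 50 → answer = 50.
Result: 50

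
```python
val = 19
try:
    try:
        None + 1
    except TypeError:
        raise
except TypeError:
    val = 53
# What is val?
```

Step-by-step execution trace:
1. Inner try: `None + 1` raises TypeError.
2. Inner `except TypeError` matches; bare `raise` re-raises the same TypeError.
3. Outer `except TypeError` matches → val = 53.
Result: 53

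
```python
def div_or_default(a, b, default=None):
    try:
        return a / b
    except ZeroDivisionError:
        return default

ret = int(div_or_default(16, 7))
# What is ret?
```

Step-by-step execution trace:
1. `div_or_default(16, 7)` enters try: `return 16 / 7` → returns 2.2857142857142856. No exception raised.
2. `except ZeroDivisionError` is skipped.
3. `int(2.2857142857142856)` → 2 → ret = 2.
Result: 2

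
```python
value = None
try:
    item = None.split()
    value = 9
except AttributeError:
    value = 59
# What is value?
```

Step-by-step execution trace:
1. `item = None.split()` raises AttributeError.
2. `value = 9` is not reached.
3. `except AttributeError` matches → value = 59.
Result: 59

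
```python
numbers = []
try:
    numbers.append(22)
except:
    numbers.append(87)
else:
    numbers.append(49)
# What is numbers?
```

Step-by-step execution trace:
1. try: `numbers.append(22)` → numbers = [22]. No exception raised.
2. `except` is skipped.
3. `else` runs (try completed without exception): `numbers.append(49)` → numbers = [22, 49].
Result: [22, 49]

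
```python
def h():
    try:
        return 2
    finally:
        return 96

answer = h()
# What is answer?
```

Step-by-step execution trace:
1. `h()` enters try: `return 2` sets pending return value 2.
2. Before returning, `finally: return 96` runs and overrides the pending return.
3. h() returns 96 → answer = 96.
Result: 96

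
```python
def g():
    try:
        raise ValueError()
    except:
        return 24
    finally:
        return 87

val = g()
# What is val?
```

Step-by-step execution trace:
1. `g()` enters try: `raise ValueError()` raises ValueError.
2. bare `except` matches → `return 24` sets pending return value 24.
3. Before returning, `finally: return 87` runs and overrides the pending return.
4. g() returns 87 → val = 87.
Result: 87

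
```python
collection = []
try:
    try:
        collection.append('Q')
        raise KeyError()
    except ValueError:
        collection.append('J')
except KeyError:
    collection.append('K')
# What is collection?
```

Step-by-step execution trace:
1. Inner try: `collection.append('Q')` → collection = ['Q'].
2. `raise KeyError()` raises KeyError.
3. Inner `except ValueError` does not match KeyError; exception propagates to outer try.
4. Outer `except KeyError` matches → `collection.append('K')` → collection = ['Q', 'K'].
Result: ['Q', 'K']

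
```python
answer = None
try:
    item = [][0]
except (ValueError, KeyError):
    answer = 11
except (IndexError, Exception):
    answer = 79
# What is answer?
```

Step-by-step execution trace:
1. `item = [][0]` raises IndexError.
2. `except (ValueError, KeyError)` does not match IndexError; skipped.
3. `except (IndexError, Exception)` matches (IndexError is in the tuple) → answer = 79.
Result: 79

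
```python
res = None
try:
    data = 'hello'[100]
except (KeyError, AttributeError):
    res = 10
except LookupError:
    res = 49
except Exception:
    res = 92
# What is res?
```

Step-by-step execution trace:
1. `data = 'hello'[100]` raises IndexError.
2. `except (KeyError, AttributeError)` does not match IndexError; skipped.
3. `except LookupError` matches (IndexError is a subclass of LookupError) → res = 49.
4. `except Exception` is not reached.
Result: 49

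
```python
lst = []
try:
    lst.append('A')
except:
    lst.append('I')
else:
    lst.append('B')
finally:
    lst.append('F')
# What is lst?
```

Step-by-step execution trace:
1. try: `lst.append('A')` → lst = ['A']. No exception raised.
2. `except` is skipped.
3. `else` runs: `lst.append('B')` → lst = ['A', 'B'].
4. `finally` always runs: `lst.append('F')` → lst = ['A', 'B', 'F'].
Result: ['A', 'B', 'F']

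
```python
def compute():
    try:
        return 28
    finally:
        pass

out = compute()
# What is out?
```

Step-by-step execution trace:
1. `compute()` enters try: `return 28` sets pending return value 28.
2. Before returning, `finally: pass` runs (no effect).
3. compute() returns 28 → out = 28.
Result: 28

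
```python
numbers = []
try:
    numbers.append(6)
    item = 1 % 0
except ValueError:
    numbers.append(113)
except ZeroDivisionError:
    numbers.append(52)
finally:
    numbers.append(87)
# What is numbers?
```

Step-by-step execution trace:
1. try: `numbers.append(6)` → numbers = [6].
2. `item = 1 % 0` raises ZeroDivisionError.
3. `except ValueError` does not match ZeroDivisionError; skipped.
4. `except ZeroDivisionError` matches → `numbers.append(52)` → numbers = [6, 52].
5. finally always runs: `numbers.append(87)` → numbers = [6, 52, 87].
Result: [6, 52, 87]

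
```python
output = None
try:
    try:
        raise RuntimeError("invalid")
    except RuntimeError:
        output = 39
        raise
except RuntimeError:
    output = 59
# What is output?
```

Step-by-step execution trace:
1. Inner try: `raise RuntimeError("invalid")` raises RuntimeError.
2. Inner `except RuntimeError` matches → output = 39.
3. bare `raise` re-raises the same RuntimeError.
4. Outer `except RuntimeError` matches → output = 59.
Result: 59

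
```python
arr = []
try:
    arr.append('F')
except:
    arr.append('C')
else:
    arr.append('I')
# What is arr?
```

Step-by-step execution trace:
1. try: `arr.append('F')` → arr = ['F']. No exception raised.
2. `except` is skipped.
3. `else` runs (try completed without exception): `arr.append('I')` → arr = ['F', 'I'].
Result: ['F', 'I']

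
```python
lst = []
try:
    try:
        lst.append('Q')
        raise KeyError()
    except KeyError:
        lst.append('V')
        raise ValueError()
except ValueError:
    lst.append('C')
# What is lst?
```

Step-by-step execution trace:
1. Inner try: `lst.append('Q')` → lst = ['Q'].
2. `raise KeyError()` raises KeyError.
3. Inner `except KeyError` matches → `lst.append('V')` → lst = ['Q', 'V'].
4. `raise ValueError()` raises ValueError; propagates to outer try.
5. Outer `except ValueError` matches → `lst.append('C')` → lst = ['Q', 'V', 'C'].
Result: ['Q', 'V', 'C']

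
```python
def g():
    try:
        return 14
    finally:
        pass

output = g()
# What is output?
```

Step-by-step execution trace:
1. `g()` enters try: `return 14` sets pending return value 14.
2. Before returning, `finally: pass` runs (no effect).
3. g() returns 14 → output = 14.
Result: 14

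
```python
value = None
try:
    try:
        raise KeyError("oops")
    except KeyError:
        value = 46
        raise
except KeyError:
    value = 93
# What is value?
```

Step-by-step execution trace:
1. Inner try: `raise KeyError("oops")` raises KeyError.
2. Inner `except KeyError` matches → value = 46.
3. bare `raise` re-raises the same KeyError.
4. Outer `except KeyError` matches → value = 93.
Result: 93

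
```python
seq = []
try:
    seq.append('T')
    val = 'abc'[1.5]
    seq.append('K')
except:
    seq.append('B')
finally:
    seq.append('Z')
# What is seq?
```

Step-by-step execution trace:
1. try: `seq.append('T')` → seq = ['T'].
2. `val = 'abc'[1.5]` raises TypeError; `seq.append('K')` is not reached.
3. bare `except` matches → `seq.append('B')` → seq = ['T', 'B'].
4. finally always runs: `seq.append('Z')` → seq = ['T', 'B', 'Z'].
Result: ['T', 'B', 'Z']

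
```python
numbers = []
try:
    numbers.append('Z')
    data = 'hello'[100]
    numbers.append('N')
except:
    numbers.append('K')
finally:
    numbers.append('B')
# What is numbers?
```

Step-by-step execution trace:
1. try: `numbers.append('Z')` → numbers = ['Z'].
2. `data = 'hello'[100]` raises IndexError; `numbers.append('N')` is not reached.
3. bare `except` matches → `numbers.append('K')` → numbers = ['Z', 'K'].
4. finally always runs: `numbers.append('B')` → numbers = ['Z', 'K', 'B'].
Result: ['Z', 'K', 'B']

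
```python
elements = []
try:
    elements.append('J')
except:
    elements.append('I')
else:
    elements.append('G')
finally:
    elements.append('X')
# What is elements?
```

Step-by-step execution trace:
1. try: `elements.append('J')` → elements = ['J']. No exception raised.
2. `except` is skipped.
3. `else` runs: `elements.append('G')` → elements = ['J', 'G'].
4. `finally` always runs: `elements.append('X')` → elements = ['J', 'G', 'X'].
Result: ['J', 'G', 'X']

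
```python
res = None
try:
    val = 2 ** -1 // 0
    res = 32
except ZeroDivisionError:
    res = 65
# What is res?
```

Step-by-step execution trace:
1. `val = 2 ** -1 // 0` raises ZeroDivisionError.
2. `res = 32` is not reached.
3. `except ZeroDivisionError` matches → res = 65.
Result: 65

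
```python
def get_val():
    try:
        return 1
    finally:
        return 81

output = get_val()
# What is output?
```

Step-by-step execution trace:
1. `get_val()` enters try: `return 1` sets pending return value 1.
2. Before returning, `finally: return 81` runs and overrides the pending return.
3. get_val() returns 81 → output = 81.
Result: 81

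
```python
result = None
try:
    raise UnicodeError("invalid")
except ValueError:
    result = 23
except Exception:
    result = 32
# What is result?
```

Step-by-step execution trace:
1. `raise UnicodeError(...)` raises UnicodeError.
2. `except ValueError` matches (UnicodeError is a subclass of ValueError) → result = 23.
3. `except Exception` is not reached.
Result: 23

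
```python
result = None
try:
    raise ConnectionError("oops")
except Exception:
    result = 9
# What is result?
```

Step-by-step execution trace:
1. `raise ConnectionError(...)` raises ConnectionError.
2. `except Exception` matches (ConnectionError is a subclass of Exception) → result = 9.
Result: 9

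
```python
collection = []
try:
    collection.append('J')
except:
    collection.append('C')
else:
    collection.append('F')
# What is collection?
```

Step-by-step execution trace:
1. try: `collection.append('J')` → collection = ['J']. No exception raised.
2. `except` is skipped.
3. `else` runs (try completed without exception): `collection.append('F')` → collection = ['J', 'F'].
Result: ['J', 'F']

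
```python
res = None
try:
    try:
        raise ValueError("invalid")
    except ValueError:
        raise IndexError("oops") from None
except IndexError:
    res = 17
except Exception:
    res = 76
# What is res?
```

Step-by-step execution trace:
1. Inner try raises ValueError; inner `except ValueError` catches it.
2. `raise IndexError(...) from None` raises IndexError (from None suppresses __context__, but the active exception is still IndexError).
3. Outer `except IndexError` matches → res = 17.
4. `except Exception` is not reached.
Result: 17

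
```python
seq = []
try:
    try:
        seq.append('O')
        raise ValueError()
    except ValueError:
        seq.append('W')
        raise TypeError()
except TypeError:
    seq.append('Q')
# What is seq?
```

Step-by-step execution trace:
1. Inner try: `seq.append('O')` → seq = ['O'].
2. `raise ValueError()` raises ValueError.
3. Inner `except ValueError` matches → `seq.append('W')` → seq = ['O', 'W'].
4. `raise TypeError()` raises TypeError; propagates to outer try.
5. Outer `except TypeError` matches → `seq.append('Q')` → seq = ['O', 'W', 'Q'].
Result: ['O', 'W', 'Q']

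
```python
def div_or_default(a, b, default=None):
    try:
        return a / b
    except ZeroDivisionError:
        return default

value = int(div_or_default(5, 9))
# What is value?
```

Step-by-step execution trace:
1. `div_or_default(5, 9)` enters try: `return 5 / 9` → returns 0.5555555555555556. No exception raised.
2. `except ZeroDivisionError` is skipped.
3. `int(0.5555555555555556)` → 0 → value = 0.
Result: 0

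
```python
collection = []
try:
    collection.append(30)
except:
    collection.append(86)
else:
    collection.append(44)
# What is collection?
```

Step-by-step execution trace:
1. try: `collection.append(30)` → collection = [30]. No exception raised.
2. `except` is skipped.
3. `else` runs (try completed without exception): `collection.append(44)` → collection = [30, 44].
Result: [30, 44]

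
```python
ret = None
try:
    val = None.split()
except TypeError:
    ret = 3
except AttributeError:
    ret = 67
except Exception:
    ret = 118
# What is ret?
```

Step-by-step execution trace:
1. `val = None.split()` raises AttributeError.
2. `except TypeError` does not match AttributeError; skipped.
3. `except AttributeError` matches → ret = 67.
4. Remaining except clauses are skipped.
Result: 67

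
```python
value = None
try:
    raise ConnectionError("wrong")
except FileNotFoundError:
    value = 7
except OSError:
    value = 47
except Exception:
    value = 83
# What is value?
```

Step-by-step execution trace:
1. `raise ConnectionError(...)` raises ConnectionError.
2. `except FileNotFoundError` does not match (ConnectionError is not a subclass of FileNotFoundError); skipped.
3. `except OSError` matches (ConnectionError is a subclass of OSError) → value = 47.
4. `except Exception` is not reached.
Result: 47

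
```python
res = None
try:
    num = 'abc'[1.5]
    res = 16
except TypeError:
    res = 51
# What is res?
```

Step-by-step execution trace:
1. `num = 'abc'[1.5]` raises TypeError.
2. `res = 16` is not reached.
3. `except TypeError` matches → res = 51.
Result: 51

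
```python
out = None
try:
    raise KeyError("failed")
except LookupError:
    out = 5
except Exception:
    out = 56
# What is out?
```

Step-by-step execution trace:
1. `raise KeyError(...)` raises KeyError.
2. `except LookupError` matches (KeyError is a subclass of LookupError) → out = 5.
3. `except Exception` is not reached.
Result: 5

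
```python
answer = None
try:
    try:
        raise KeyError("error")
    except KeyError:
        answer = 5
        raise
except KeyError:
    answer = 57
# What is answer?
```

Step-by-step execution trace:
1. Inner try: `raise KeyError("error")` raises KeyError.
2. Inner `except KeyError` matches → answer = 5.
3. bare `raise` re-raises the same KeyError.
4. Outer `except KeyError` matches → answer = 57.
Result: 57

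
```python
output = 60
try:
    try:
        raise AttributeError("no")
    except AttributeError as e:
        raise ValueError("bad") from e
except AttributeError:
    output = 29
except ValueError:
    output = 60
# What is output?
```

Step-by-step execution trace:
1. Inner try raises AttributeError; inner `except AttributeError as e` catches it.
2. `raise ValueError(...) from e` raises ValueError (AttributeError is attached as __cause__, but only ValueError is active).
3. Outer `except AttributeError` does not match ValueError; skipped.
4. Outer `except ValueError` matches → output = 60.
Result: 60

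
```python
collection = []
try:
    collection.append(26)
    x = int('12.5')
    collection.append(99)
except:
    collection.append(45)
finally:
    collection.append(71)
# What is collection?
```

Step-by-step execution trace:
1. try: `collection.append(26)` → collection = [26].
2. `x = int('12.5')` raises ValueError; `collection.append(99)` is not reached.
3. bare `except` matches → `collection.append(45)` → collection = [26, 45].
4. finally always runs: `collection.append(71)` → collection = [26, 45, 71].
Result: [26, 45, 71]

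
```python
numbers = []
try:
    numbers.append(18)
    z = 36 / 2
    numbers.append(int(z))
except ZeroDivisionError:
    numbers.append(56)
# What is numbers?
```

Step-by-step execution trace:
1. try: `numbers.append(18)` → numbers = [18].
2. `z = 36 / 2` → z = 18.0. No exception raised.
3. `numbers.append(int(z))` → numbers = [18, 18].
4. `except ZeroDivisionError` is skipped (no exception was raised).
Result: [18, 18]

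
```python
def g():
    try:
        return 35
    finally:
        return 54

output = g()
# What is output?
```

Step-by-step execution trace:
1. `g()` enters try: `return 35` sets pending return value 35.
2. Before returning, `finally: return 54` runs and overrides the pending return.
3. g() returns 54 → output = 54.
Result: 54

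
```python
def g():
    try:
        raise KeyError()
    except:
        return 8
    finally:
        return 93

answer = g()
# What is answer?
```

Step-by-step execution trace:
1. `g()` enters try: `raise KeyError()` raises KeyError.
2. bare `except` matches → `return 8` sets pending return value 8.
3. Before returning, `finally: return 93` runs and overrides the pending return.
4. g() returns 93 → answer = 93.
Result: 93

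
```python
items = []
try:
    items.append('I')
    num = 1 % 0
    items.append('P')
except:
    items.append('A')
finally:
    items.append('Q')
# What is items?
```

Step-by-step execution trace:
1. try: `items.append('I')` → items = ['I'].
2. `num = 1 % 0` raises ZeroDivisionError; `items.append('P')` is not reached.
3. bare `except` matches → `items.append('A')` → items = ['I', 'A'].
4. finally always runs: `items.append('Q')` → items = ['I', 'A', 'Q'].
Result: ['I', 'A', 'Q']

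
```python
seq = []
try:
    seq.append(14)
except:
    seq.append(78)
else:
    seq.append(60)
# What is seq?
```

Step-by-step execution trace:
1. try: `seq.append(14)` → seq = [14]. No exception raised.
2. `except` is skipped.
3. `else` runs (try completed without exception): `seq.append(60)` → seq = [14, 60].
Result: [14, 60]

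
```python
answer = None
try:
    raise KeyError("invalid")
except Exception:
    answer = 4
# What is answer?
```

Step-by-step execution trace:
1. `raise KeyError(...)` raises KeyError.
2. `except Exception` matches (KeyError is a subclass of Exception) → answer = 4.
Result: 4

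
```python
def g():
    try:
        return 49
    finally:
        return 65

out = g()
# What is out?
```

Step-by-step execution trace:
1. `g()` enters try: `return 49` sets pending return value 49.
2. Before returning, `finally: return 65` runs and overrides the pending return.
3. g() returns 65 → out = 65.
Result: 65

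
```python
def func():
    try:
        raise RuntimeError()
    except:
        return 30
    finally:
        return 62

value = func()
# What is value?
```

Step-by-step execution trace:
1. `func()` enters try: `raise RuntimeError()` raises RuntimeError.
2. bare `except` matches → `return 30` sets pending return value 30.
3. Before returning, `finally: return 62` runs and overrides the pending return.
4. func() returns 62 → value = 62.
Result: 62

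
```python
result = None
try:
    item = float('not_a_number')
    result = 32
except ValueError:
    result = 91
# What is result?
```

Step-by-step execution trace:
1. `item = float('not_a_number')` raises ValueError.
2. `result = 32` is not reached.
3. `except ValueError` matches → result = 91.
Result: 91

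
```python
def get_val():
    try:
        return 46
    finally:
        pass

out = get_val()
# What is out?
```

Step-by-step execution trace:
1. `get_val()` enters try: `return 46` sets pending return value 46.
2. Before returning, `finally: pass` runs (no effect).
3. get_val() returns 46 → out = 46.
Result: 46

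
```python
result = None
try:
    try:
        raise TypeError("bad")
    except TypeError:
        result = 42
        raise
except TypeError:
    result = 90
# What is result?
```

Step-by-step execution trace:
1. Inner try: `raise TypeError("bad")` raises TypeError.
2. Inner `except TypeError` matches → result = 42.
3. bare `raise` re-raises the same TypeError.
4. Outer `except TypeError` matches → result = 90.
Result: 90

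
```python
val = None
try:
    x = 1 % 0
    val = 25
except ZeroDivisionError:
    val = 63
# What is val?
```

Step-by-step execution trace:
1. `x = 1 % 0` raises ZeroDivisionError.
2. `val = 25` is not reached.
3. `except ZeroDivisionError` matches → val = 63.
Result: 63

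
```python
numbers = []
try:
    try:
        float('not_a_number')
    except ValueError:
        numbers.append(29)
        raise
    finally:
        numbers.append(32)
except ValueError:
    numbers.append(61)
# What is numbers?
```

Step-by-step execution trace:
1. Inner try: `float('not_a_number')` raises ValueError.
2. Inner `except ValueError` matches → `numbers.append(29)` → numbers = [29].
3. bare `raise` re-raises ValueError.
4. Inner `finally` runs during unwinding: `numbers.append(32)` → numbers = [29, 32].
5. Outer `except ValueError` matches → `numbers.append(61)` → numbers = [29, 32, 61].
Result: [29, 32, 61]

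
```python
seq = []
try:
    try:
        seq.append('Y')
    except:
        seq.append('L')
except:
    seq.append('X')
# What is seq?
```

Step-by-step execution trace:
1. Inner try: `seq.append('Y')` → seq = ['Y']. No exception raised.
2. Inner `except` is skipped.
3. Inner try completes normally; outer `except` is skipped.
Result: ['Y']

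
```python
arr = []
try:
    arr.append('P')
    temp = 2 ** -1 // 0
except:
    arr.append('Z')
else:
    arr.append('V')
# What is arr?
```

Step-by-step execution trace:
1. try: `arr.append('P')` → arr = ['P'].
2. `temp = 2 ** -1 // 0` raises ZeroDivisionError.
3. bare `except` matches → `arr.append('Z')` → arr = ['P', 'Z'].
4. `else` is skipped (an exception was raised).
Result: ['P', 'Z']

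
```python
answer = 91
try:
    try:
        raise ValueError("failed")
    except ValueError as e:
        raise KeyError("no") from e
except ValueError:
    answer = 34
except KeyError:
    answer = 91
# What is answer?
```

Step-by-step execution trace:
1. Inner try raises ValueError; inner `except ValueError as e` catches it.
2. `raise KeyError(...) from e` raises KeyError (ValueError is attached as __cause__, but only KeyError is active).
3. Outer `except ValueError` does not match KeyError; skipped.
4. Outer `except KeyError` matches → answer = 91.
Result: 91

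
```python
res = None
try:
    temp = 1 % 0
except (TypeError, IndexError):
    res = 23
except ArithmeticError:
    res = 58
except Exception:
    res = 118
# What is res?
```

Step-by-step execution trace:
1. `temp = 1 % 0` raises ZeroDivisionError.
2. `except (TypeError, IndexError)` does not match ZeroDivisionError; skipped.
3. `except ArithmeticError` matches (ZeroDivisionError is a subclass of ArithmeticError) → res = 58.
4. `except Exception` is not reached.
Result: 58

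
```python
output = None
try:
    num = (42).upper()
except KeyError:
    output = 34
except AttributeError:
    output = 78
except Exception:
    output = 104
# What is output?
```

Step-by-step execution trace:
1. `num = (42).upper()` raises AttributeError.
2. `except KeyError` does not match AttributeError; skipped.
3. `except AttributeError` matches → output = 78.
4. Remaining except clauses are skipped.
Result: 78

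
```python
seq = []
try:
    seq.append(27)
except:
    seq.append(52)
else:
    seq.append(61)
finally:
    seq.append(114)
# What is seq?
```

Step-by-step execution trace:
1. try: `seq.append(27)` → seq = [27]. No exception raised.
2. `except` is skipped.
3. `else` runs: `seq.append(61)` → seq = [27, 61].
4. `finally` always runs: `seq.append(114)` → seq = [27, 61, 114].
Result: [27, 61, 114]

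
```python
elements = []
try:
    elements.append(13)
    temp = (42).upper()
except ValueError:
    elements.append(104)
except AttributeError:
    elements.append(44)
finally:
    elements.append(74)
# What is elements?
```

Step-by-step execution trace:
1. try: `elements.append(13)` → elements = [13].
2. `temp = (42).upper()` raises AttributeError.
3. `except ValueError` does not match AttributeError; skipped.
4. `except AttributeError` matches → `elements.append(44)` → elements = [13, 44].
5. finally always runs: `elements.append(74)` → elements = [13, 44, 74].
Result: [13, 44, 74]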